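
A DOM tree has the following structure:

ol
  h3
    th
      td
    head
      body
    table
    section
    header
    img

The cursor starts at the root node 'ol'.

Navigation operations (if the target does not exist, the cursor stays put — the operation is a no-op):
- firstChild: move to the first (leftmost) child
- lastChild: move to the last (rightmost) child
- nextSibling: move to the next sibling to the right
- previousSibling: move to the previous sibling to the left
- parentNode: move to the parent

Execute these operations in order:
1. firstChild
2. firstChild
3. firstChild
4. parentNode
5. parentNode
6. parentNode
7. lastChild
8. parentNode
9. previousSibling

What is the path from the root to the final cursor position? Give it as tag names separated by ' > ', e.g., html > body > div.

Answer: ol

Derivation:
After 1 (firstChild): h3
After 2 (firstChild): th
After 3 (firstChild): td
After 4 (parentNode): th
After 5 (parentNode): h3
After 6 (parentNode): ol
After 7 (lastChild): h3
After 8 (parentNode): ol
After 9 (previousSibling): ol (no-op, stayed)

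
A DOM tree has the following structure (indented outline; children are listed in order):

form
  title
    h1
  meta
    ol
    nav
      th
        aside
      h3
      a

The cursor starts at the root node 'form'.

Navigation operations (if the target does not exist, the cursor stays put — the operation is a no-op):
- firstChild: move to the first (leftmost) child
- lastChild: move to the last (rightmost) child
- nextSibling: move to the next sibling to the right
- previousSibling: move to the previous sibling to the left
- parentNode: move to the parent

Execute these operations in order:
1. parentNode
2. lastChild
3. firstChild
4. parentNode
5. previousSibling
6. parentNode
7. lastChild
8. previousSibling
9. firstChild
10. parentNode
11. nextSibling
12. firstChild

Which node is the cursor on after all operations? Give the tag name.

After 1 (parentNode): form (no-op, stayed)
After 2 (lastChild): meta
After 3 (firstChild): ol
After 4 (parentNode): meta
After 5 (previousSibling): title
After 6 (parentNode): form
After 7 (lastChild): meta
After 8 (previousSibling): title
After 9 (firstChild): h1
After 10 (parentNode): title
After 11 (nextSibling): meta
After 12 (firstChild): ol

Answer: ol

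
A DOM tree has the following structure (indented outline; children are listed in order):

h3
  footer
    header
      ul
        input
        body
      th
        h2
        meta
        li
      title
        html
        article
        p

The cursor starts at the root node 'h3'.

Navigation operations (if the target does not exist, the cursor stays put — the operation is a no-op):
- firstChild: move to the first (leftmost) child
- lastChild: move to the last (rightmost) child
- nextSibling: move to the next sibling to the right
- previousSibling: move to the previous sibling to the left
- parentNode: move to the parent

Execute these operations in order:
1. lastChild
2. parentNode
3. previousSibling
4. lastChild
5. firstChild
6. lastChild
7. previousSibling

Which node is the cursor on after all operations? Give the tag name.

Answer: th

Derivation:
After 1 (lastChild): footer
After 2 (parentNode): h3
After 3 (previousSibling): h3 (no-op, stayed)
After 4 (lastChild): footer
After 5 (firstChild): header
After 6 (lastChild): title
After 7 (previousSibling): th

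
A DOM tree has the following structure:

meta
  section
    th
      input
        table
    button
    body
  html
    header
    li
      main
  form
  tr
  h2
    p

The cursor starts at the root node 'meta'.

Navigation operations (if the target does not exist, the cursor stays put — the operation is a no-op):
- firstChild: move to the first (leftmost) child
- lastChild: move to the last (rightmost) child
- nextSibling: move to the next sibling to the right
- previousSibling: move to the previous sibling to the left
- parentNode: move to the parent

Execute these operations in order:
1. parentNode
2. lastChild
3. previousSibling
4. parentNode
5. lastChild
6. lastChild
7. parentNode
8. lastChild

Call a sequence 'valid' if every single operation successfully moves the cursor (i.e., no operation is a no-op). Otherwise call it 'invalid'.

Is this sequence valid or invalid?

Answer: invalid

Derivation:
After 1 (parentNode): meta (no-op, stayed)
After 2 (lastChild): h2
After 3 (previousSibling): tr
After 4 (parentNode): meta
After 5 (lastChild): h2
After 6 (lastChild): p
After 7 (parentNode): h2
After 8 (lastChild): p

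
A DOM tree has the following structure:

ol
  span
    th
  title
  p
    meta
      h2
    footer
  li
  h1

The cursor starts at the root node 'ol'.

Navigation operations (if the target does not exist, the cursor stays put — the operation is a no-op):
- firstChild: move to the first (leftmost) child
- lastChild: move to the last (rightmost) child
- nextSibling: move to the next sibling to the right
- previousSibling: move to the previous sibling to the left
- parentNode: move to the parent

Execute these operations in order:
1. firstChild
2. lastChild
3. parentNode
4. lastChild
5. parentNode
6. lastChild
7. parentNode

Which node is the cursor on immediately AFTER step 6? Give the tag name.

Answer: th

Derivation:
After 1 (firstChild): span
After 2 (lastChild): th
After 3 (parentNode): span
After 4 (lastChild): th
After 5 (parentNode): span
After 6 (lastChild): th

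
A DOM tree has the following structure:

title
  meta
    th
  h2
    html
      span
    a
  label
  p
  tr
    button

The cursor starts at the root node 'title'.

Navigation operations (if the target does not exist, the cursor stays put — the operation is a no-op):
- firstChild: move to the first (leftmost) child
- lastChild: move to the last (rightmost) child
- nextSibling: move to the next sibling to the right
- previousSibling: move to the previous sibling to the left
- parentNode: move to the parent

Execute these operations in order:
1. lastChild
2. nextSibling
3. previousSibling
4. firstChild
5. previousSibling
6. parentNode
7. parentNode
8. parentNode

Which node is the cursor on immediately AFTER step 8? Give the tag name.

After 1 (lastChild): tr
After 2 (nextSibling): tr (no-op, stayed)
After 3 (previousSibling): p
After 4 (firstChild): p (no-op, stayed)
After 5 (previousSibling): label
After 6 (parentNode): title
After 7 (parentNode): title (no-op, stayed)
After 8 (parentNode): title (no-op, stayed)

Answer: title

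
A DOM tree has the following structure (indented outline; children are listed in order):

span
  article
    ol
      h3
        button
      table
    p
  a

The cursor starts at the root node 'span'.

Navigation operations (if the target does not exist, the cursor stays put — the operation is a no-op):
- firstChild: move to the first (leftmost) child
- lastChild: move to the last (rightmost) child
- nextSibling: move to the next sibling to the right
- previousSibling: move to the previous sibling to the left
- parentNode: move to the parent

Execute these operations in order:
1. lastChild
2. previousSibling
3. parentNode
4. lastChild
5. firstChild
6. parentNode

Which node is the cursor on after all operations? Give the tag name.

Answer: span

Derivation:
After 1 (lastChild): a
After 2 (previousSibling): article
After 3 (parentNode): span
After 4 (lastChild): a
After 5 (firstChild): a (no-op, stayed)
After 6 (parentNode): span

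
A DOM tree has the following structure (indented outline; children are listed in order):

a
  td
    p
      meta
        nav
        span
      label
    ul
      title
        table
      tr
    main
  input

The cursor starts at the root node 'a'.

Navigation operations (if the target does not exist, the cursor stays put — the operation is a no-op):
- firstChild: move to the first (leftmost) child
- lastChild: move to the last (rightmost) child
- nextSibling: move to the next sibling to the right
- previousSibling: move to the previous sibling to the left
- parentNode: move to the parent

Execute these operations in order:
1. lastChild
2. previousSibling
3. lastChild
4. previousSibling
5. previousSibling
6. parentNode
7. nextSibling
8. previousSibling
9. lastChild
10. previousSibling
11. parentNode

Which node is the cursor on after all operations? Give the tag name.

After 1 (lastChild): input
After 2 (previousSibling): td
After 3 (lastChild): main
After 4 (previousSibling): ul
After 5 (previousSibling): p
After 6 (parentNode): td
After 7 (nextSibling): input
After 8 (previousSibling): td
After 9 (lastChild): main
After 10 (previousSibling): ul
After 11 (parentNode): td

Answer: td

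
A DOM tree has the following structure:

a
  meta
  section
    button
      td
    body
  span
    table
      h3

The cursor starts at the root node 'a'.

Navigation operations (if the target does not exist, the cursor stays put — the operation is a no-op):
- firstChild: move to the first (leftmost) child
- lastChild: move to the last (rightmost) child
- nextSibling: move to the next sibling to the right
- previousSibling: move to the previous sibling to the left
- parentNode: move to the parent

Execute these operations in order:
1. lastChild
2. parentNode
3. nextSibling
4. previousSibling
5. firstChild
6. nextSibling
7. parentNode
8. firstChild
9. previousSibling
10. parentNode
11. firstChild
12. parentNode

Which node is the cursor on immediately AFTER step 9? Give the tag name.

Answer: meta

Derivation:
After 1 (lastChild): span
After 2 (parentNode): a
After 3 (nextSibling): a (no-op, stayed)
After 4 (previousSibling): a (no-op, stayed)
After 5 (firstChild): meta
After 6 (nextSibling): section
After 7 (parentNode): a
After 8 (firstChild): meta
After 9 (previousSibling): meta (no-op, stayed)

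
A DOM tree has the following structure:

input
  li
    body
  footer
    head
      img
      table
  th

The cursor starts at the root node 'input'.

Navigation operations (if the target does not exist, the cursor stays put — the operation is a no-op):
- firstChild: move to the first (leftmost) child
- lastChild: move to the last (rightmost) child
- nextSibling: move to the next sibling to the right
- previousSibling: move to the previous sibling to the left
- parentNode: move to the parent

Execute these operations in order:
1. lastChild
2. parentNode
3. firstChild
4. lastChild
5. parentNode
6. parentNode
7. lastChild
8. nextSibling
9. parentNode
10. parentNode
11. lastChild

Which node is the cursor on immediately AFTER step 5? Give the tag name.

Answer: li

Derivation:
After 1 (lastChild): th
After 2 (parentNode): input
After 3 (firstChild): li
After 4 (lastChild): body
After 5 (parentNode): li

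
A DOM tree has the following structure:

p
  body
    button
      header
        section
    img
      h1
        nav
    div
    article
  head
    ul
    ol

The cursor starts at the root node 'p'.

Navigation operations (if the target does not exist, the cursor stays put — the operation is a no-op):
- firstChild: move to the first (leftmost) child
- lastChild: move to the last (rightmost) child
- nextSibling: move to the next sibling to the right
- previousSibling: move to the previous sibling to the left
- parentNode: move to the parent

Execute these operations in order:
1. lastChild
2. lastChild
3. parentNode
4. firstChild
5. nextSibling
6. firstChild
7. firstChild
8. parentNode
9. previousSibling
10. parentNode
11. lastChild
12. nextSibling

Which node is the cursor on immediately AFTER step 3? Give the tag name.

After 1 (lastChild): head
After 2 (lastChild): ol
After 3 (parentNode): head

Answer: head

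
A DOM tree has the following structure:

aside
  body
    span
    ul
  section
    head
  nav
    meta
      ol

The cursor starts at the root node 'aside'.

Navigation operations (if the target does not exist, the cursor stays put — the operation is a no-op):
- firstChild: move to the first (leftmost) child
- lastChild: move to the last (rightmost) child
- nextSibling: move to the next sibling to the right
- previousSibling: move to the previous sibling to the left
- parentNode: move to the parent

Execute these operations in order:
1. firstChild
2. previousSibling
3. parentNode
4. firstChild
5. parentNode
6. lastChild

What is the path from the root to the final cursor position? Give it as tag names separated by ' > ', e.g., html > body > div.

Answer: aside > nav

Derivation:
After 1 (firstChild): body
After 2 (previousSibling): body (no-op, stayed)
After 3 (parentNode): aside
After 4 (firstChild): body
After 5 (parentNode): aside
After 6 (lastChild): nav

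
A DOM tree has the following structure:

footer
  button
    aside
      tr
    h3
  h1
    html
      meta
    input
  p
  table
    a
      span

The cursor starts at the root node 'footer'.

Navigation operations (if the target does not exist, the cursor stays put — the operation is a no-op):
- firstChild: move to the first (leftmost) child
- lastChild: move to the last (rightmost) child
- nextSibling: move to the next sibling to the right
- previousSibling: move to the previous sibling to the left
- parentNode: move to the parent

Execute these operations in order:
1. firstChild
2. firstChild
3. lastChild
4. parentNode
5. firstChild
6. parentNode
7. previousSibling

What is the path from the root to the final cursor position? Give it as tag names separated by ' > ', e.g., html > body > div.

Answer: footer > button > aside

Derivation:
After 1 (firstChild): button
After 2 (firstChild): aside
After 3 (lastChild): tr
After 4 (parentNode): aside
After 5 (firstChild): tr
After 6 (parentNode): aside
After 7 (previousSibling): aside (no-op, stayed)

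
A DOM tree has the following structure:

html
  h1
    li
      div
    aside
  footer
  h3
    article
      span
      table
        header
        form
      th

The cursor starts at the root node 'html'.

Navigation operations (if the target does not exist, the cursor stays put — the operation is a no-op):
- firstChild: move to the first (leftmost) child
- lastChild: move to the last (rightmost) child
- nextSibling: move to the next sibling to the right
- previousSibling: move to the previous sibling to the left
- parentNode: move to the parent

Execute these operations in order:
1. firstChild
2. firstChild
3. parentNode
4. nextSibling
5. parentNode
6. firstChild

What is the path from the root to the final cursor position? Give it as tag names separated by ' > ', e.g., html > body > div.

Answer: html > h1

Derivation:
After 1 (firstChild): h1
After 2 (firstChild): li
After 3 (parentNode): h1
After 4 (nextSibling): footer
After 5 (parentNode): html
After 6 (firstChild): h1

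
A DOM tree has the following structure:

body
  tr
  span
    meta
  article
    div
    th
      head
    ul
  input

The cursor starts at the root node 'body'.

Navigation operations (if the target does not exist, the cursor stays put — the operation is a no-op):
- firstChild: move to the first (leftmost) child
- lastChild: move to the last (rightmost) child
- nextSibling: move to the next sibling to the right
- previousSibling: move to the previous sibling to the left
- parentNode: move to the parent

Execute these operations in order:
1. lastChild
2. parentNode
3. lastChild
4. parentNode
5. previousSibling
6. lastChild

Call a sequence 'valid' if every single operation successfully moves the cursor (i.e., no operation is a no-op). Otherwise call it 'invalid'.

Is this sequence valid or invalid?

Answer: invalid

Derivation:
After 1 (lastChild): input
After 2 (parentNode): body
After 3 (lastChild): input
After 4 (parentNode): body
After 5 (previousSibling): body (no-op, stayed)
After 6 (lastChild): input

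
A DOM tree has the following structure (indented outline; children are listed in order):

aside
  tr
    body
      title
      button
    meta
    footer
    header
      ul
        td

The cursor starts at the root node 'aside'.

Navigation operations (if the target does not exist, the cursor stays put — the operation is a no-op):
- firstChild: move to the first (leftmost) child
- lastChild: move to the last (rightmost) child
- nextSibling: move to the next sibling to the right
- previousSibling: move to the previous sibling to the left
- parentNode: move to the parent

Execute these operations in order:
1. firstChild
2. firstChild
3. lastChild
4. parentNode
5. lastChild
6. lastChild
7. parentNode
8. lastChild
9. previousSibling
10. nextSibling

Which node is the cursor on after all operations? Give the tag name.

After 1 (firstChild): tr
After 2 (firstChild): body
After 3 (lastChild): button
After 4 (parentNode): body
After 5 (lastChild): button
After 6 (lastChild): button (no-op, stayed)
After 7 (parentNode): body
After 8 (lastChild): button
After 9 (previousSibling): title
After 10 (nextSibling): button

Answer: button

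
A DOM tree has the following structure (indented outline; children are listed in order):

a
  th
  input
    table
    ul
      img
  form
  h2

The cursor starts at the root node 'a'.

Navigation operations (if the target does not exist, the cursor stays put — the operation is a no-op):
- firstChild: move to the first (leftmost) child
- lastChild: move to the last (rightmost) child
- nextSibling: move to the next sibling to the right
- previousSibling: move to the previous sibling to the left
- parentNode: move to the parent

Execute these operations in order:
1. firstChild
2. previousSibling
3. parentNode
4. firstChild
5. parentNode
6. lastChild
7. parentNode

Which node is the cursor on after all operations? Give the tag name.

Answer: a

Derivation:
After 1 (firstChild): th
After 2 (previousSibling): th (no-op, stayed)
After 3 (parentNode): a
After 4 (firstChild): th
After 5 (parentNode): a
After 6 (lastChild): h2
After 7 (parentNode): a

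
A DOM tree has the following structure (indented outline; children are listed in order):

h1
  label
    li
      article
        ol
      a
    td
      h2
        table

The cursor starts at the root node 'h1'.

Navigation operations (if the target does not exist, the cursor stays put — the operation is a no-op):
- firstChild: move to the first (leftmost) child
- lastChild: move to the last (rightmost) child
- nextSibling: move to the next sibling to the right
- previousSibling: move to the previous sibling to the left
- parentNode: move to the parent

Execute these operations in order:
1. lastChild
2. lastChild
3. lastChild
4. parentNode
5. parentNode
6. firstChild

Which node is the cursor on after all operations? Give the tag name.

Answer: li

Derivation:
After 1 (lastChild): label
After 2 (lastChild): td
After 3 (lastChild): h2
After 4 (parentNode): td
After 5 (parentNode): label
After 6 (firstChild): li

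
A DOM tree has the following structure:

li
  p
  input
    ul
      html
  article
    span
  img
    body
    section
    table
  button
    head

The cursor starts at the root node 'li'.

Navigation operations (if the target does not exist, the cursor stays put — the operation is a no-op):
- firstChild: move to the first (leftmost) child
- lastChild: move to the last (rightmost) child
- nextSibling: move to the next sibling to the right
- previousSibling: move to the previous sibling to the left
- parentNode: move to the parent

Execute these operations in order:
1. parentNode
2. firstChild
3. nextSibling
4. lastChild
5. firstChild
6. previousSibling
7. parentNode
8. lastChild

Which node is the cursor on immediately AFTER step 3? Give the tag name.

After 1 (parentNode): li (no-op, stayed)
After 2 (firstChild): p
After 3 (nextSibling): input

Answer: input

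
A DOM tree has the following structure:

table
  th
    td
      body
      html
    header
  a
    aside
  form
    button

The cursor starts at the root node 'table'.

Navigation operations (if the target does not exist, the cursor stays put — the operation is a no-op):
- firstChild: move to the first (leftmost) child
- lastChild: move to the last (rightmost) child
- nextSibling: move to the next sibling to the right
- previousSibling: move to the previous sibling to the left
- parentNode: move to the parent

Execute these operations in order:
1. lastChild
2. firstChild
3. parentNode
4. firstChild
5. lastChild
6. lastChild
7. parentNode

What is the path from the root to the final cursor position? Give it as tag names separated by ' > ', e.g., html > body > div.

After 1 (lastChild): form
After 2 (firstChild): button
After 3 (parentNode): form
After 4 (firstChild): button
After 5 (lastChild): button (no-op, stayed)
After 6 (lastChild): button (no-op, stayed)
After 7 (parentNode): form

Answer: table > form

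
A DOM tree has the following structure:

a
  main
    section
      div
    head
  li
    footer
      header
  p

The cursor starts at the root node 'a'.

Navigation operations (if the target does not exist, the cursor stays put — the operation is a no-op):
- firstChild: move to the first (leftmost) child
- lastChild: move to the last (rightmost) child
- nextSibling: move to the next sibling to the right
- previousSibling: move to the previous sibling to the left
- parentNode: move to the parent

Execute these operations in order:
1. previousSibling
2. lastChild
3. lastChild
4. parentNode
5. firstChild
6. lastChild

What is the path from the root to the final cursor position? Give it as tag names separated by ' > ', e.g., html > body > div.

Answer: a > main > head

Derivation:
After 1 (previousSibling): a (no-op, stayed)
After 2 (lastChild): p
After 3 (lastChild): p (no-op, stayed)
After 4 (parentNode): a
After 5 (firstChild): main
After 6 (lastChild): head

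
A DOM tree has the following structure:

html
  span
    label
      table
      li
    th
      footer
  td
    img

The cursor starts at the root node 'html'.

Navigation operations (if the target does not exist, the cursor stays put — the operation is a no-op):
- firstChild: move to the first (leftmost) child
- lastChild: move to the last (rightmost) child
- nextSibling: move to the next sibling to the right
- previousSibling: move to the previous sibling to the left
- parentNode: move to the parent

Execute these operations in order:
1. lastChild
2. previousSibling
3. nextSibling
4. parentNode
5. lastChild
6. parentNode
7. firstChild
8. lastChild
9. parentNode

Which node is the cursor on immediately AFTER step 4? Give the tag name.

Answer: html

Derivation:
After 1 (lastChild): td
After 2 (previousSibling): span
After 3 (nextSibling): td
After 4 (parentNode): html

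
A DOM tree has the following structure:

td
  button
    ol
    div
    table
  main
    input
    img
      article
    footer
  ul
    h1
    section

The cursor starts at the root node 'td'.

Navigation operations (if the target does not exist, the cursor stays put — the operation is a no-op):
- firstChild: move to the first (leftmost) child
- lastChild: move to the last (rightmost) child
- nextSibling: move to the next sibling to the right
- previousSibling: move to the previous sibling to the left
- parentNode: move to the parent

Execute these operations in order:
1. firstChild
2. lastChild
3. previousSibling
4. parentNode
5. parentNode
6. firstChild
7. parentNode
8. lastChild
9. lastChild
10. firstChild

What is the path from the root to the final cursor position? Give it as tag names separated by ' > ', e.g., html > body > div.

After 1 (firstChild): button
After 2 (lastChild): table
After 3 (previousSibling): div
After 4 (parentNode): button
After 5 (parentNode): td
After 6 (firstChild): button
After 7 (parentNode): td
After 8 (lastChild): ul
After 9 (lastChild): section
After 10 (firstChild): section (no-op, stayed)

Answer: td > ul > section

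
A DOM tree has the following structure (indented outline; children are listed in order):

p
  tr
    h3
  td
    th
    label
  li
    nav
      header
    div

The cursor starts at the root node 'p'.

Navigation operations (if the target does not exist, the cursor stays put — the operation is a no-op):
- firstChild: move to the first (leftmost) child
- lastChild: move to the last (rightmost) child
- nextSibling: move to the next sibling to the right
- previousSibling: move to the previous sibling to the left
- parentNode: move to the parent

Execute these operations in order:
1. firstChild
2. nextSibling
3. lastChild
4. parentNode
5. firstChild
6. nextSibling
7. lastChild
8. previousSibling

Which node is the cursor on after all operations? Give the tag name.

After 1 (firstChild): tr
After 2 (nextSibling): td
After 3 (lastChild): label
After 4 (parentNode): td
After 5 (firstChild): th
After 6 (nextSibling): label
After 7 (lastChild): label (no-op, stayed)
After 8 (previousSibling): th

Answer: th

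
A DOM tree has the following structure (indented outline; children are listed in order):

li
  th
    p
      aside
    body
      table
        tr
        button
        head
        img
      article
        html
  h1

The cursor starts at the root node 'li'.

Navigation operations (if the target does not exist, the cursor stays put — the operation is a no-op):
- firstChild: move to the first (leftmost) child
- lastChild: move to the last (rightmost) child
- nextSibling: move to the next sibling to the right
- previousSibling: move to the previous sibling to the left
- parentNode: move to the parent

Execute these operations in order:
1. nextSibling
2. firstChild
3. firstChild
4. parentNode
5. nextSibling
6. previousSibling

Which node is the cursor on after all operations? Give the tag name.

After 1 (nextSibling): li (no-op, stayed)
After 2 (firstChild): th
After 3 (firstChild): p
After 4 (parentNode): th
After 5 (nextSibling): h1
After 6 (previousSibling): th

Answer: th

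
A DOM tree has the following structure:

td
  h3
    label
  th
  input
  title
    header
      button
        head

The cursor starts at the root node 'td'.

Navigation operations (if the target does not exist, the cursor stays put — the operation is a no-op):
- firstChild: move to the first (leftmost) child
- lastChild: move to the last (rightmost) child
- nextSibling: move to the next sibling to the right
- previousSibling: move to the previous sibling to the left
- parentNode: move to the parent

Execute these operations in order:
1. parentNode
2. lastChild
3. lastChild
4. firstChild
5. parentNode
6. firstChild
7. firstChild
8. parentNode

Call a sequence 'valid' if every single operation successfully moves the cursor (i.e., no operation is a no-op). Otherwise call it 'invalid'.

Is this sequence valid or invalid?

Answer: invalid

Derivation:
After 1 (parentNode): td (no-op, stayed)
After 2 (lastChild): title
After 3 (lastChild): header
After 4 (firstChild): button
After 5 (parentNode): header
After 6 (firstChild): button
After 7 (firstChild): head
After 8 (parentNode): button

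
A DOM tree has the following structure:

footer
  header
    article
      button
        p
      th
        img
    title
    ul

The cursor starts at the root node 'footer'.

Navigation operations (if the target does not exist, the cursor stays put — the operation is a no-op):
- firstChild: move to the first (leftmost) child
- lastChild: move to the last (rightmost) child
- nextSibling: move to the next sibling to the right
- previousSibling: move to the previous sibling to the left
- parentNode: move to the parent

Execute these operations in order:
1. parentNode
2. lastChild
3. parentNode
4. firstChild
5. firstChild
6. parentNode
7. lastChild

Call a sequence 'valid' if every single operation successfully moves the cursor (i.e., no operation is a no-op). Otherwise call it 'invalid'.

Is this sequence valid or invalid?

After 1 (parentNode): footer (no-op, stayed)
After 2 (lastChild): header
After 3 (parentNode): footer
After 4 (firstChild): header
After 5 (firstChild): article
After 6 (parentNode): header
After 7 (lastChild): ul

Answer: invalid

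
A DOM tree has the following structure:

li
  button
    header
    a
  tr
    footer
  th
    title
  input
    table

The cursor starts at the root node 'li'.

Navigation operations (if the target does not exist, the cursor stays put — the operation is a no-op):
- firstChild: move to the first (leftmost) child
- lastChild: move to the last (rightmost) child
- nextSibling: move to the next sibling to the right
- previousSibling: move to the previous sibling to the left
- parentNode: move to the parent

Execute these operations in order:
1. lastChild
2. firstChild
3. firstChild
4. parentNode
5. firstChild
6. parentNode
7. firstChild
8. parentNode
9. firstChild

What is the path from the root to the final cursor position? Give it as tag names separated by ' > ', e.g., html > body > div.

After 1 (lastChild): input
After 2 (firstChild): table
After 3 (firstChild): table (no-op, stayed)
After 4 (parentNode): input
After 5 (firstChild): table
After 6 (parentNode): input
After 7 (firstChild): table
After 8 (parentNode): input
After 9 (firstChild): table

Answer: li > input > table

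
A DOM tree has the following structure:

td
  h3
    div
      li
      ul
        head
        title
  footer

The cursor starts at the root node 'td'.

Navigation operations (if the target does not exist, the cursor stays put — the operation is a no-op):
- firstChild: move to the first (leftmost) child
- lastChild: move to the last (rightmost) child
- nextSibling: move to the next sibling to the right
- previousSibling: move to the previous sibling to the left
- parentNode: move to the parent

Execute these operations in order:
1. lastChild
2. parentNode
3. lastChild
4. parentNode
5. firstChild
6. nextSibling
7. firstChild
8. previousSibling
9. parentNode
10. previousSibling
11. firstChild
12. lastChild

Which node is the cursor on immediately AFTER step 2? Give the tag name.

Answer: td

Derivation:
After 1 (lastChild): footer
After 2 (parentNode): td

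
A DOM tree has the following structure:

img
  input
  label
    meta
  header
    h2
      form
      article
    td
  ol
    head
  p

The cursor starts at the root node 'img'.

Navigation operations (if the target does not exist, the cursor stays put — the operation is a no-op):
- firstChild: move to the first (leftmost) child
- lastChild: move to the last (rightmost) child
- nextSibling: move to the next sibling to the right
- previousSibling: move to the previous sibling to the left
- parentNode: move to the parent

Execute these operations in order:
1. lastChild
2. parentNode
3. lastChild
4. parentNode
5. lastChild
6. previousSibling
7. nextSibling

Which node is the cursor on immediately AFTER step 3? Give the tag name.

After 1 (lastChild): p
After 2 (parentNode): img
After 3 (lastChild): p

Answer: p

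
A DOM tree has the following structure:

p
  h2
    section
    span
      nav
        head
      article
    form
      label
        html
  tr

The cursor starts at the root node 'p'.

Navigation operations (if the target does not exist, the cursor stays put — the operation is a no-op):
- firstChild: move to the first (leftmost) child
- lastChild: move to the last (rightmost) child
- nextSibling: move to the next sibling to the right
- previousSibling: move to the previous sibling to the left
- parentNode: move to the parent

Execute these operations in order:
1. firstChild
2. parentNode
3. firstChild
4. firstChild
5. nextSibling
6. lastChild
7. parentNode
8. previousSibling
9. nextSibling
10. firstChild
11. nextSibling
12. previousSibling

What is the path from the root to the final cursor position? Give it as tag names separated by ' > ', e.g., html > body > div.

After 1 (firstChild): h2
After 2 (parentNode): p
After 3 (firstChild): h2
After 4 (firstChild): section
After 5 (nextSibling): span
After 6 (lastChild): article
After 7 (parentNode): span
After 8 (previousSibling): section
After 9 (nextSibling): span
After 10 (firstChild): nav
After 11 (nextSibling): article
After 12 (previousSibling): nav

Answer: p > h2 > span > nav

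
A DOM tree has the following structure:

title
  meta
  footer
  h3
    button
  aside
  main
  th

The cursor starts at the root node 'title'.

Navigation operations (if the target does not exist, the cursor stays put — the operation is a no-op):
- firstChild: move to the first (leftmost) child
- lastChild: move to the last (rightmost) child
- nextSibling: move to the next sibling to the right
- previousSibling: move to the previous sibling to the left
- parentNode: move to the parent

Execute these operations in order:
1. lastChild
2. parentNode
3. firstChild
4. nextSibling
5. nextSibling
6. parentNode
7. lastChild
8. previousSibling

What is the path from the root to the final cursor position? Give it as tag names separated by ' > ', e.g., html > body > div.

After 1 (lastChild): th
After 2 (parentNode): title
After 3 (firstChild): meta
After 4 (nextSibling): footer
After 5 (nextSibling): h3
After 6 (parentNode): title
After 7 (lastChild): th
After 8 (previousSibling): main

Answer: title > main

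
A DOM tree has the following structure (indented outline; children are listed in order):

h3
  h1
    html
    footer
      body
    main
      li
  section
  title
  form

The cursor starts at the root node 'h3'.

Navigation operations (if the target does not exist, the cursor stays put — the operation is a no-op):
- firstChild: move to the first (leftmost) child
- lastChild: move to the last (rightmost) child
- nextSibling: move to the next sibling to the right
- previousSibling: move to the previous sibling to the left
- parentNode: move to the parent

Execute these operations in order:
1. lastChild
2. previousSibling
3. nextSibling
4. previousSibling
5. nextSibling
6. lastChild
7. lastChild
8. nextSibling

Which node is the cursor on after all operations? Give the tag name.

After 1 (lastChild): form
After 2 (previousSibling): title
After 3 (nextSibling): form
After 4 (previousSibling): title
After 5 (nextSibling): form
After 6 (lastChild): form (no-op, stayed)
After 7 (lastChild): form (no-op, stayed)
After 8 (nextSibling): form (no-op, stayed)

Answer: form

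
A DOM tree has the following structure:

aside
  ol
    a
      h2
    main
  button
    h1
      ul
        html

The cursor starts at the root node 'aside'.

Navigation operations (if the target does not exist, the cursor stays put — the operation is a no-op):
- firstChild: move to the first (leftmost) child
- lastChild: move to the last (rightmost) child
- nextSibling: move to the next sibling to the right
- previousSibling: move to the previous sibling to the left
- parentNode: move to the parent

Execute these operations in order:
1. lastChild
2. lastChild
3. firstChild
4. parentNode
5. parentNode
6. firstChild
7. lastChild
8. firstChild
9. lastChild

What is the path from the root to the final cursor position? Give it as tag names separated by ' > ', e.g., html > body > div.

Answer: aside > button > h1 > ul > html

Derivation:
After 1 (lastChild): button
After 2 (lastChild): h1
After 3 (firstChild): ul
After 4 (parentNode): h1
After 5 (parentNode): button
After 6 (firstChild): h1
After 7 (lastChild): ul
After 8 (firstChild): html
After 9 (lastChild): html (no-op, stayed)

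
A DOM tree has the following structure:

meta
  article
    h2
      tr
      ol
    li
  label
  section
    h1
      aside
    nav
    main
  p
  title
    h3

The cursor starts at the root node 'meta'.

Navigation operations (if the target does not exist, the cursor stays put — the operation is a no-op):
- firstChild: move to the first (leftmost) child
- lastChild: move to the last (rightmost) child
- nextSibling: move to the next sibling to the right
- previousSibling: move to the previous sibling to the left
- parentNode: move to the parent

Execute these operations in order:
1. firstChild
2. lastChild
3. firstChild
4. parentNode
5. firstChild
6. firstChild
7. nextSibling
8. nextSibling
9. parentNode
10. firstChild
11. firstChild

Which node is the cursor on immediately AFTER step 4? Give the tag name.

Answer: article

Derivation:
After 1 (firstChild): article
After 2 (lastChild): li
After 3 (firstChild): li (no-op, stayed)
After 4 (parentNode): article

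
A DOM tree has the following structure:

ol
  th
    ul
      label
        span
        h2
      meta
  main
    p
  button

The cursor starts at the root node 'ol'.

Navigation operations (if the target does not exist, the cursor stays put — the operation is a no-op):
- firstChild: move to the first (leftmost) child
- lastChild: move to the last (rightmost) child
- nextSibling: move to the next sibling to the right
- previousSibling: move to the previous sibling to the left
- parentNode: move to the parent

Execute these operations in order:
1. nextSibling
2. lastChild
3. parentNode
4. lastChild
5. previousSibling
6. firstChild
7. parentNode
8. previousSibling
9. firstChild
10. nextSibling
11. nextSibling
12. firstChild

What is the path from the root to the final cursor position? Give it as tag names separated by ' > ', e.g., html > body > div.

Answer: ol > th > ul > label

Derivation:
After 1 (nextSibling): ol (no-op, stayed)
After 2 (lastChild): button
After 3 (parentNode): ol
After 4 (lastChild): button
After 5 (previousSibling): main
After 6 (firstChild): p
After 7 (parentNode): main
After 8 (previousSibling): th
After 9 (firstChild): ul
After 10 (nextSibling): ul (no-op, stayed)
After 11 (nextSibling): ul (no-op, stayed)
After 12 (firstChild): label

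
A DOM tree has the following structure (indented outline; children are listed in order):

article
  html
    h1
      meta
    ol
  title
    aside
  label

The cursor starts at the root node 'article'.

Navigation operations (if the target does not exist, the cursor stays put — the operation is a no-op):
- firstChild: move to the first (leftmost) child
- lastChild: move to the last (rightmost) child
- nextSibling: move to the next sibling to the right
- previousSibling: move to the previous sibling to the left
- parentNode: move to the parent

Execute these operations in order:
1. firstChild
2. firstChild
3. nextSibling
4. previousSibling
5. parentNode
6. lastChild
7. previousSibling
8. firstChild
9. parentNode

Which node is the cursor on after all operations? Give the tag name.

Answer: h1

Derivation:
After 1 (firstChild): html
After 2 (firstChild): h1
After 3 (nextSibling): ol
After 4 (previousSibling): h1
After 5 (parentNode): html
After 6 (lastChild): ol
After 7 (previousSibling): h1
After 8 (firstChild): meta
After 9 (parentNode): h1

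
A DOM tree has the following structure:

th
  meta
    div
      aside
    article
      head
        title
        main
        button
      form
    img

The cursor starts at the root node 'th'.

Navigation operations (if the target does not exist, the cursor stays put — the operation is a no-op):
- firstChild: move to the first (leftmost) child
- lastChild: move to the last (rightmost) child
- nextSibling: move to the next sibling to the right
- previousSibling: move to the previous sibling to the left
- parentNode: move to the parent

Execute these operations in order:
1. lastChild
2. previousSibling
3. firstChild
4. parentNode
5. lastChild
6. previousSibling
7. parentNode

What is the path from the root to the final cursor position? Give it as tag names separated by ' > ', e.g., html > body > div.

Answer: th > meta

Derivation:
After 1 (lastChild): meta
After 2 (previousSibling): meta (no-op, stayed)
After 3 (firstChild): div
After 4 (parentNode): meta
After 5 (lastChild): img
After 6 (previousSibling): article
After 7 (parentNode): meta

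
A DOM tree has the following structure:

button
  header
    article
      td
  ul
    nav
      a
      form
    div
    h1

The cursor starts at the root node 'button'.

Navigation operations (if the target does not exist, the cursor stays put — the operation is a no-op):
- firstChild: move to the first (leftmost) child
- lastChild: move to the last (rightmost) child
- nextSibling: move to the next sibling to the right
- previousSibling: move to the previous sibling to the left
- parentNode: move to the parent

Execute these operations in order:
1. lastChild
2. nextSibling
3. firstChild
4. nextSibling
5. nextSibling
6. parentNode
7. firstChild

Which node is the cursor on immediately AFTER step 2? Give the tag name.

Answer: ul

Derivation:
After 1 (lastChild): ul
After 2 (nextSibling): ul (no-op, stayed)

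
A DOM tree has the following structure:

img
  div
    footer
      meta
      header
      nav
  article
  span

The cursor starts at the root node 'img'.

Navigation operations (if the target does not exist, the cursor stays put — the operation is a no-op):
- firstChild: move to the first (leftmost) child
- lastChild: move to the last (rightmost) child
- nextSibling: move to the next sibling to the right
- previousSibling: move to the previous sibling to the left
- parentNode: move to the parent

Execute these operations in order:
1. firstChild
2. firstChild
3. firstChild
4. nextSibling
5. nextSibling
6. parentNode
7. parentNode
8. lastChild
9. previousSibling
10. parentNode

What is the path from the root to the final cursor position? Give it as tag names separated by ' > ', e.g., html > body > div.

Answer: img > div

Derivation:
After 1 (firstChild): div
After 2 (firstChild): footer
After 3 (firstChild): meta
After 4 (nextSibling): header
After 5 (nextSibling): nav
After 6 (parentNode): footer
After 7 (parentNode): div
After 8 (lastChild): footer
After 9 (previousSibling): footer (no-op, stayed)
After 10 (parentNode): div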